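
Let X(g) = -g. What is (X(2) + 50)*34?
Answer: 1632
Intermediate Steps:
(X(2) + 50)*34 = (-1*2 + 50)*34 = (-2 + 50)*34 = 48*34 = 1632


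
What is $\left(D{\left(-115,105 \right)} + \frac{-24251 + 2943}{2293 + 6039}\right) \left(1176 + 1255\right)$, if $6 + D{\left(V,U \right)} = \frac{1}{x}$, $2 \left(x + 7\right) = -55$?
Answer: $- \frac{3000075221}{143727} \approx -20873.0$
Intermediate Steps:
$x = - \frac{69}{2}$ ($x = -7 + \frac{1}{2} \left(-55\right) = -7 - \frac{55}{2} = - \frac{69}{2} \approx -34.5$)
$D{\left(V,U \right)} = - \frac{416}{69}$ ($D{\left(V,U \right)} = -6 + \frac{1}{- \frac{69}{2}} = -6 - \frac{2}{69} = - \frac{416}{69}$)
$\left(D{\left(-115,105 \right)} + \frac{-24251 + 2943}{2293 + 6039}\right) \left(1176 + 1255\right) = \left(- \frac{416}{69} + \frac{-24251 + 2943}{2293 + 6039}\right) \left(1176 + 1255\right) = \left(- \frac{416}{69} - \frac{21308}{8332}\right) 2431 = \left(- \frac{416}{69} - \frac{5327}{2083}\right) 2431 = \left(- \frac{1234091}{143727}\right) 2431 = - \frac{3000075221}{143727}$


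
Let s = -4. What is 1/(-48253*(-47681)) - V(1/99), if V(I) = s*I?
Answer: 9203005271/227774378007 ≈ 0.040404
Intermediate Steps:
V(I) = -4*I
1/(-48253*(-47681)) - V(1/99) = 1/(-48253*(-47681)) - (-4)/99 = -1/48253*(-1/47681) - (-4)/99 = 1/2300751293 - 1*(-4/99) = 1/2300751293 + 4/99 = 9203005271/227774378007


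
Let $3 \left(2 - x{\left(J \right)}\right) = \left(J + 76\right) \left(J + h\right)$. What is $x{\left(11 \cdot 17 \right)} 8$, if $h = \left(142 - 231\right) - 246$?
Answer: $\frac{311440}{3} \approx 1.0381 \cdot 10^{5}$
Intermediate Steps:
$h = -335$ ($h = -89 - 246 = -335$)
$x{\left(J \right)} = 2 - \frac{\left(-335 + J\right) \left(76 + J\right)}{3}$ ($x{\left(J \right)} = 2 - \frac{\left(J + 76\right) \left(J - 335\right)}{3} = 2 - \frac{\left(76 + J\right) \left(-335 + J\right)}{3} = 2 - \frac{\left(-335 + J\right) \left(76 + J\right)}{3}$)
$x{\left(11 \cdot 17 \right)} 8 = \left(\frac{25466}{3} - \frac{\left(11 \cdot 17\right)^{2}}{3} + \frac{259 \cdot 11 \cdot 17}{3}\right) 8 = \left(\frac{25466}{3} - \frac{187^{2}}{3} + \frac{259}{3} \cdot 187\right) 8 = \left(\frac{25466}{3} - \frac{34969}{3} + \frac{48433}{3}\right) 8 = \frac{38930}{3} \cdot 8 = \frac{311440}{3}$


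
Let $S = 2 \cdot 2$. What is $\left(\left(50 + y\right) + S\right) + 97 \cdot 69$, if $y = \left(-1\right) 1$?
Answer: $6746$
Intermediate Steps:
$y = -1$
$S = 4$
$\left(\left(50 + y\right) + S\right) + 97 \cdot 69 = \left(\left(50 - 1\right) + 4\right) + 97 \cdot 69 = \left(49 + 4\right) + 6693 = 53 + 6693 = 6746$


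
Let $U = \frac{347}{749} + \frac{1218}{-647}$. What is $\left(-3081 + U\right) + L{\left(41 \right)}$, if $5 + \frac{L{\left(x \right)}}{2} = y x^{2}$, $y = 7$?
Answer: $\frac{9906051356}{484603} \approx 20442.0$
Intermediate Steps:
$U = - \frac{687773}{484603}$ ($U = 347 \cdot \frac{1}{749} + 1218 \left(- \frac{1}{647}\right) = \frac{347}{749} - \frac{1218}{647} = - \frac{687773}{484603} \approx -1.4193$)
$L{\left(x \right)} = -10 + 14 x^{2}$ ($L{\left(x \right)} = -10 + 2 \cdot 7 x^{2} = -10 + 14 x^{2}$)
$\left(-3081 + U\right) + L{\left(41 \right)} = \left(-3081 - \frac{687773}{484603}\right) - \left(10 - 14 \cdot 41^{2}\right) = - \frac{1493749616}{484603} + \left(-10 + 14 \cdot 1681\right) = - \frac{1493749616}{484603} + \left(-10 + 23534\right) = - \frac{1493749616}{484603} + 23524 = \frac{9906051356}{484603}$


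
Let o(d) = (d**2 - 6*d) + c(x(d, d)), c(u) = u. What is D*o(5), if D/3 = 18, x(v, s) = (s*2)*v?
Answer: 2430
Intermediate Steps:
x(v, s) = 2*s*v (x(v, s) = (2*s)*v = 2*s*v)
o(d) = -6*d + 3*d**2 (o(d) = (d**2 - 6*d) + 2*d*d = (d**2 - 6*d) + 2*d**2 = -6*d + 3*d**2)
D = 54 (D = 3*18 = 54)
D*o(5) = 54*(3*5*(-2 + 5)) = 54*(3*5*3) = 54*45 = 2430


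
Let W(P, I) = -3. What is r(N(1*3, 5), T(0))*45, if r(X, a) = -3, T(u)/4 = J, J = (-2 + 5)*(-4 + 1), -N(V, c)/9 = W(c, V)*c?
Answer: -135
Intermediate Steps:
N(V, c) = 27*c (N(V, c) = -(-27)*c = 27*c)
J = -9 (J = 3*(-3) = -9)
T(u) = -36 (T(u) = 4*(-9) = -36)
r(N(1*3, 5), T(0))*45 = -3*45 = -135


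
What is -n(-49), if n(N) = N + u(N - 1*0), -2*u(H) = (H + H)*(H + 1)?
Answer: 2401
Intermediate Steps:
u(H) = -H*(1 + H) (u(H) = -(H + H)*(H + 1)/2 = -2*H*(1 + H)/2 = -H*(1 + H))
n(N) = N - N*(1 + N) (n(N) = N - (N - 1*0)*(1 + (N - 1*0)) = N - (N + 0)*(1 + (N + 0)) = N - N*(1 + N))
-n(-49) = -(-1)*(-49)**2 = -(-1)*2401 = -1*(-2401) = 2401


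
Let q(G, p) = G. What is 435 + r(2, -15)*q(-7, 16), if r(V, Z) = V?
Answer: 421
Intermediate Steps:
435 + r(2, -15)*q(-7, 16) = 435 + 2*(-7) = 435 - 14 = 421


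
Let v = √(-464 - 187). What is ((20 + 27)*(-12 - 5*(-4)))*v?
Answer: 376*I*√651 ≈ 9593.5*I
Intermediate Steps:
v = I*√651 (v = √(-651) = I*√651 ≈ 25.515*I)
((20 + 27)*(-12 - 5*(-4)))*v = ((20 + 27)*(-12 - 5*(-4)))*(I*√651) = (47*(-12 + 20))*(I*√651) = (47*8)*(I*√651) = 376*(I*√651) = 376*I*√651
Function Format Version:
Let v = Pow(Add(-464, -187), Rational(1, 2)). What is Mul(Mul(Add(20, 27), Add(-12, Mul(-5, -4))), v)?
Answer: Mul(376, I, Pow(651, Rational(1, 2))) ≈ Mul(9593.5, I)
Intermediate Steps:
v = Mul(I, Pow(651, Rational(1, 2))) (v = Pow(-651, Rational(1, 2)) = Mul(I, Pow(651, Rational(1, 2))) ≈ Mul(25.515, I))
Mul(Mul(Add(20, 27), Add(-12, Mul(-5, -4))), v) = Mul(Mul(Add(20, 27), Add(-12, Mul(-5, -4))), Mul(I, Pow(651, Rational(1, 2)))) = Mul(Mul(47, Add(-12, 20)), Mul(I, Pow(651, Rational(1, 2)))) = Mul(Mul(47, 8), Mul(I, Pow(651, Rational(1, 2)))) = Mul(376, Mul(I, Pow(651, Rational(1, 2)))) = Mul(376, I, Pow(651, Rational(1, 2)))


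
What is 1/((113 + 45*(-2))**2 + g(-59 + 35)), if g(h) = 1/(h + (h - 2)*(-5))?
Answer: 106/56075 ≈ 0.0018903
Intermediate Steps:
g(h) = 1/(10 - 4*h) (g(h) = 1/(h + (-2 + h)*(-5)) = 1/(h + (10 - 5*h)) = 1/(10 - 4*h))
1/((113 + 45*(-2))**2 + g(-59 + 35)) = 1/((113 + 45*(-2))**2 - 1/(-10 + 4*(-59 + 35))) = 1/((113 - 90)**2 - 1/(-10 + 4*(-24))) = 1/(23**2 - 1/(-10 - 96)) = 1/(529 - 1/(-106)) = 1/(529 - 1*(-1/106)) = 1/(529 + 1/106) = 1/(56075/106) = 106/56075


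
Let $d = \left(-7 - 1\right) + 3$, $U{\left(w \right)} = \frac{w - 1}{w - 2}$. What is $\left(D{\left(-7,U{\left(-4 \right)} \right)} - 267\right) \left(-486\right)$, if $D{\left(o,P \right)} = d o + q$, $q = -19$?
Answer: $121986$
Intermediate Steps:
$U{\left(w \right)} = \frac{-1 + w}{-2 + w}$ ($U{\left(w \right)} = \frac{-1 + w}{w - 2} = \frac{-1 + w}{-2 + w}$)
$d = -5$ ($d = -8 + 3 = -5$)
$D{\left(o,P \right)} = -19 - 5 o$ ($D{\left(o,P \right)} = - 5 o - 19 = -19 - 5 o$)
$\left(D{\left(-7,U{\left(-4 \right)} \right)} - 267\right) \left(-486\right) = \left(\left(-19 - -35\right) - 267\right) \left(-486\right) = \left(\left(-19 + 35\right) - 267\right) \left(-486\right) = \left(16 - 267\right) \left(-486\right) = \left(-251\right) \left(-486\right) = 121986$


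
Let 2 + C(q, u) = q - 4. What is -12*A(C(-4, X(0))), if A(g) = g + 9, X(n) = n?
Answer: 12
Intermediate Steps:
C(q, u) = -6 + q (C(q, u) = -2 + (q - 4) = -2 + (-4 + q) = -6 + q)
A(g) = 9 + g
-12*A(C(-4, X(0))) = -12*(9 + (-6 - 4)) = -12*(9 - 10) = -12*(-1) = 12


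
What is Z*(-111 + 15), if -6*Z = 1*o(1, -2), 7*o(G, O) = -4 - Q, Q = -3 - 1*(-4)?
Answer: -80/7 ≈ -11.429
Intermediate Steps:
Q = 1 (Q = -3 + 4 = 1)
o(G, O) = -5/7 (o(G, O) = (-4 - 1*1)/7 = (-4 - 1)/7 = (⅐)*(-5) = -5/7)
Z = 5/42 (Z = -(-5)/(6*7) = -⅙*(-5/7) = 5/42 ≈ 0.11905)
Z*(-111 + 15) = 5*(-111 + 15)/42 = (5/42)*(-96) = -80/7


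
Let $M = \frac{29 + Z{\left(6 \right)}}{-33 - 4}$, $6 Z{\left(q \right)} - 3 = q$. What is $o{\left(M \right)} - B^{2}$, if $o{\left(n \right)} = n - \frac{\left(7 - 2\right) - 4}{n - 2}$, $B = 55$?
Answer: $- \frac{46791923}{15466} \approx -3025.5$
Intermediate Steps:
$Z{\left(q \right)} = \frac{1}{2} + \frac{q}{6}$
$M = - \frac{61}{74}$ ($M = \frac{29 + \left(\frac{1}{2} + \frac{1}{6} \cdot 6\right)}{-33 - 4} = \frac{29 + \left(\frac{1}{2} + 1\right)}{-37} = \left(29 + \frac{3}{2}\right) \left(- \frac{1}{37}\right) = \frac{61}{2} \left(- \frac{1}{37}\right) = - \frac{61}{74} \approx -0.82432$)
$o{\left(n \right)} = n - \frac{1}{-2 + n}$ ($o{\left(n \right)} = n - \frac{\left(7 - 2\right) - 4}{-2 + n} = n - \frac{5 - 4}{-2 + n} = n - 1 \frac{1}{-2 + n} = n - \frac{1}{-2 + n}$)
$o{\left(M \right)} - B^{2} = \frac{-1 + \left(- \frac{61}{74}\right)^{2} - - \frac{61}{37}}{-2 - \frac{61}{74}} - 55^{2} = \frac{-1 + \frac{3721}{5476} + \frac{61}{37}}{- \frac{209}{74}} - 3025 = \left(- \frac{74}{209}\right) \frac{7273}{5476} - 3025 = - \frac{7273}{15466} - 3025 = - \frac{46791923}{15466}$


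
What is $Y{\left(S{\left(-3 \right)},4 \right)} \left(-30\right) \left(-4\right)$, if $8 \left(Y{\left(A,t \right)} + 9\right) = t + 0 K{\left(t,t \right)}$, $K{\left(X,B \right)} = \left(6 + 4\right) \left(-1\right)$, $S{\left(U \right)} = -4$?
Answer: $-1020$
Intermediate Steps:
$K{\left(X,B \right)} = -10$ ($K{\left(X,B \right)} = 10 \left(-1\right) = -10$)
$Y{\left(A,t \right)} = -9 + \frac{t}{8}$ ($Y{\left(A,t \right)} = -9 + \frac{t + 0 \left(-10\right)}{8} = -9 + \frac{t + 0}{8} = -9 + \frac{t}{8}$)
$Y{\left(S{\left(-3 \right)},4 \right)} \left(-30\right) \left(-4\right) = \left(-9 + \frac{1}{8} \cdot 4\right) \left(-30\right) \left(-4\right) = \left(-9 + \frac{1}{2}\right) \left(-30\right) \left(-4\right) = \left(- \frac{17}{2}\right) \left(-30\right) \left(-4\right) = 255 \left(-4\right) = -1020$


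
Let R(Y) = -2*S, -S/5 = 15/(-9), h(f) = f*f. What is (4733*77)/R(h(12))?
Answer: -1093323/50 ≈ -21866.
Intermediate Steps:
h(f) = f²
S = 25/3 (S = -75/(-9) = -75*(-1)/9 = -5*(-5/3) = 25/3 ≈ 8.3333)
R(Y) = -50/3 (R(Y) = -2*25/3 = -50/3)
(4733*77)/R(h(12)) = (4733*77)/(-50/3) = 364441*(-3/50) = -1093323/50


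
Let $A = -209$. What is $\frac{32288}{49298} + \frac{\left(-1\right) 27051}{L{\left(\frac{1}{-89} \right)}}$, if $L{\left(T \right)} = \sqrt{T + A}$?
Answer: $\frac{16144}{24649} + \frac{381 i \sqrt{1655578}}{262} \approx 0.65496 + 1871.1 i$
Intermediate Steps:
$L{\left(T \right)} = \sqrt{-209 + T}$ ($L{\left(T \right)} = \sqrt{T - 209} = \sqrt{-209 + T}$)
$\frac{32288}{49298} + \frac{\left(-1\right) 27051}{L{\left(\frac{1}{-89} \right)}} = \frac{32288}{49298} + \frac{\left(-1\right) 27051}{\sqrt{-209 + \frac{1}{-89}}} = 32288 \cdot \frac{1}{49298} - \frac{27051}{\sqrt{-209 - \frac{1}{89}}} = \frac{16144}{24649} - \frac{27051}{\sqrt{- \frac{18602}{89}}} = \frac{16144}{24649} - \frac{27051}{\frac{1}{89} i \sqrt{1655578}} = \frac{16144}{24649} - 27051 \left(- \frac{i \sqrt{1655578}}{18602}\right) = \frac{16144}{24649} + \frac{381 i \sqrt{1655578}}{262}$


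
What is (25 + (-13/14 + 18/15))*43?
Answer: 76067/70 ≈ 1086.7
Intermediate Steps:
(25 + (-13/14 + 18/15))*43 = (25 + (-13*1/14 + 18*(1/15)))*43 = (25 + (-13/14 + 6/5))*43 = (25 + 19/70)*43 = (1769/70)*43 = 76067/70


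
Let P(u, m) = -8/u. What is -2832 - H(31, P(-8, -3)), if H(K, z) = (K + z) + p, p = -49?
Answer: -2815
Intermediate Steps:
H(K, z) = -49 + K + z (H(K, z) = (K + z) - 49 = -49 + K + z)
-2832 - H(31, P(-8, -3)) = -2832 - (-49 + 31 - 8/(-8)) = -2832 - (-49 + 31 - 8*(-⅛)) = -2832 - (-49 + 31 + 1) = -2832 - 1*(-17) = -2832 + 17 = -2815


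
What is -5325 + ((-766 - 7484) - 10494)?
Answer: -24069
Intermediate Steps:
-5325 + ((-766 - 7484) - 10494) = -5325 + (-8250 - 10494) = -5325 - 18744 = -24069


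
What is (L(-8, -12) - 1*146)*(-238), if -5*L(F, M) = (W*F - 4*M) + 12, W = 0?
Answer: 37604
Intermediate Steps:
L(F, M) = -12/5 + 4*M/5 (L(F, M) = -((0*F - 4*M) + 12)/5 = -((0 - 4*M) + 12)/5 = -(-4*M + 12)/5 = -(12 - 4*M)/5 = -12/5 + 4*M/5)
(L(-8, -12) - 1*146)*(-238) = ((-12/5 + (⅘)*(-12)) - 1*146)*(-238) = ((-12/5 - 48/5) - 146)*(-238) = (-12 - 146)*(-238) = -158*(-238) = 37604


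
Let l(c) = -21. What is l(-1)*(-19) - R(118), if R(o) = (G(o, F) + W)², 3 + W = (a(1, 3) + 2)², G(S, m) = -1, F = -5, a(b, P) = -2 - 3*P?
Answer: -5530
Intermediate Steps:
W = 78 (W = -3 + ((-2 - 3*3) + 2)² = -3 + ((-2 - 9) + 2)² = -3 + (-11 + 2)² = -3 + (-9)² = -3 + 81 = 78)
R(o) = 5929 (R(o) = (-1 + 78)² = 77² = 5929)
l(-1)*(-19) - R(118) = -21*(-19) - 1*5929 = 399 - 5929 = -5530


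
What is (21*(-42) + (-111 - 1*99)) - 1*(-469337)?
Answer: 468245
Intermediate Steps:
(21*(-42) + (-111 - 1*99)) - 1*(-469337) = (-882 + (-111 - 99)) + 469337 = (-882 - 210) + 469337 = -1092 + 469337 = 468245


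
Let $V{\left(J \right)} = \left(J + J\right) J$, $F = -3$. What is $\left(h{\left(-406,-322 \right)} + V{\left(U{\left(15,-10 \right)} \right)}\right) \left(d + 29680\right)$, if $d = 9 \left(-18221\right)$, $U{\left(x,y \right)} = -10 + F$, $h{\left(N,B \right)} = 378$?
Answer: $-96165244$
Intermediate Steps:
$U{\left(x,y \right)} = -13$ ($U{\left(x,y \right)} = -10 - 3 = -13$)
$V{\left(J \right)} = 2 J^{2}$ ($V{\left(J \right)} = 2 J J = 2 J^{2}$)
$d = -163989$
$\left(h{\left(-406,-322 \right)} + V{\left(U{\left(15,-10 \right)} \right)}\right) \left(d + 29680\right) = \left(378 + 2 \left(-13\right)^{2}\right) \left(-163989 + 29680\right) = \left(378 + 2 \cdot 169\right) \left(-134309\right) = \left(378 + 338\right) \left(-134309\right) = 716 \left(-134309\right) = -96165244$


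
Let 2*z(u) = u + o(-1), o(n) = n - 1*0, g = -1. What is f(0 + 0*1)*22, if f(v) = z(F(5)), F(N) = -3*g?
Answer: 22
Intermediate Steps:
F(N) = 3 (F(N) = -3*(-1) = 3)
o(n) = n (o(n) = n + 0 = n)
z(u) = -½ + u/2 (z(u) = (u - 1)/2 = (-1 + u)/2 = -½ + u/2)
f(v) = 1 (f(v) = -½ + (½)*3 = -½ + 3/2 = 1)
f(0 + 0*1)*22 = 1*22 = 22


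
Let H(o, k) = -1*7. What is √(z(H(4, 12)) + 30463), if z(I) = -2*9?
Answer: √30445 ≈ 174.48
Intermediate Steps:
H(o, k) = -7
z(I) = -18
√(z(H(4, 12)) + 30463) = √(-18 + 30463) = √30445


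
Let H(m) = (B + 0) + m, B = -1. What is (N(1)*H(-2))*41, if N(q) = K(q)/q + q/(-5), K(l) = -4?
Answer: 2583/5 ≈ 516.60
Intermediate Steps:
H(m) = -1 + m (H(m) = (-1 + 0) + m = -1 + m)
N(q) = -4/q - q/5 (N(q) = -4/q + q/(-5) = -4/q + q*(-⅕) = -4/q - q/5)
(N(1)*H(-2))*41 = ((-4/1 - ⅕*1)*(-1 - 2))*41 = ((-4*1 - ⅕)*(-3))*41 = ((-4 - ⅕)*(-3))*41 = -21/5*(-3)*41 = (63/5)*41 = 2583/5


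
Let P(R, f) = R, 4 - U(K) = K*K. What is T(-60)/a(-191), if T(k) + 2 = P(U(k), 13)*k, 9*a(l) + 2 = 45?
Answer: 1941822/43 ≈ 45159.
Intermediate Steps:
U(K) = 4 - K² (U(K) = 4 - K*K = 4 - K²)
a(l) = 43/9 (a(l) = -2/9 + (⅑)*45 = -2/9 + 5 = 43/9)
T(k) = -2 + k*(4 - k²) (T(k) = -2 + (4 - k²)*k = -2 + k*(4 - k²))
T(-60)/a(-191) = (-2 - 1*(-60)³ + 4*(-60))/(43/9) = (-2 - 1*(-216000) - 240)*(9/43) = (-2 + 216000 - 240)*(9/43) = 215758*(9/43) = 1941822/43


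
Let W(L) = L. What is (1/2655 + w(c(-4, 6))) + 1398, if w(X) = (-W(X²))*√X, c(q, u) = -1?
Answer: 3711691/2655 - I ≈ 1398.0 - 1.0*I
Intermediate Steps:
w(X) = -X^(5/2) (w(X) = (-X²)*√X = -X^(5/2))
(1/2655 + w(c(-4, 6))) + 1398 = (1/2655 - (-1)^(5/2)) + 1398 = (1/2655 - I) + 1398 = 3711691/2655 - I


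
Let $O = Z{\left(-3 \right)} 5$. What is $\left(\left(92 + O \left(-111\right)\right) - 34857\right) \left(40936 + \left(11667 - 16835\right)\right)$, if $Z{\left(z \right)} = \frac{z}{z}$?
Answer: $-1263325760$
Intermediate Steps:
$Z{\left(z \right)} = 1$
$O = 5$ ($O = 1 \cdot 5 = 5$)
$\left(\left(92 + O \left(-111\right)\right) - 34857\right) \left(40936 + \left(11667 - 16835\right)\right) = \left(\left(92 + 5 \left(-111\right)\right) - 34857\right) \left(40936 + \left(11667 - 16835\right)\right) = \left(\left(92 - 555\right) - 34857\right) \left(40936 + \left(11667 - 16835\right)\right) = \left(-463 - 34857\right) \left(40936 - 5168\right) = \left(-35320\right) 35768 = -1263325760$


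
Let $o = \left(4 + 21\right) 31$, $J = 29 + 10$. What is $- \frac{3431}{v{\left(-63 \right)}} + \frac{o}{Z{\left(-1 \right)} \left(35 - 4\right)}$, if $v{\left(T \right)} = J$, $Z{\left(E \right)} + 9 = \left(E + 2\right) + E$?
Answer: $- \frac{10618}{117} \approx -90.752$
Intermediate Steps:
$Z{\left(E \right)} = -7 + 2 E$ ($Z{\left(E \right)} = -9 + \left(\left(E + 2\right) + E\right) = -9 + \left(\left(2 + E\right) + E\right) = -9 + \left(2 + 2 E\right) = -7 + 2 E$)
$J = 39$
$v{\left(T \right)} = 39$
$o = 775$ ($o = 25 \cdot 31 = 775$)
$- \frac{3431}{v{\left(-63 \right)}} + \frac{o}{Z{\left(-1 \right)} \left(35 - 4\right)} = - \frac{3431}{39} + \frac{775}{\left(-7 + 2 \left(-1\right)\right) \left(35 - 4\right)} = \left(-3431\right) \frac{1}{39} + \frac{775}{\left(-7 - 2\right) 31} = - \frac{3431}{39} + \frac{775}{\left(-9\right) 31} = - \frac{3431}{39} + \frac{775}{-279} = - \frac{3431}{39} + 775 \left(- \frac{1}{279}\right) = - \frac{3431}{39} - \frac{25}{9} = - \frac{10618}{117}$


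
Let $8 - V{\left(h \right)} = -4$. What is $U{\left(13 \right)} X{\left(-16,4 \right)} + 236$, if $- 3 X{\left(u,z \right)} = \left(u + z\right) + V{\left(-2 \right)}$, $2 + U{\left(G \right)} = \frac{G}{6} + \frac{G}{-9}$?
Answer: $236$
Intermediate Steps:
$V{\left(h \right)} = 12$ ($V{\left(h \right)} = 8 - -4 = 8 + 4 = 12$)
$U{\left(G \right)} = -2 + \frac{G}{18}$ ($U{\left(G \right)} = -2 + \left(\frac{G}{6} + \frac{G}{-9}\right) = -2 + \left(G \frac{1}{6} + G \left(- \frac{1}{9}\right)\right) = -2 + \left(\frac{G}{6} - \frac{G}{9}\right) = -2 + \frac{G}{18}$)
$X{\left(u,z \right)} = -4 - \frac{u}{3} - \frac{z}{3}$ ($X{\left(u,z \right)} = - \frac{\left(u + z\right) + 12}{3} = - \frac{12 + u + z}{3} = -4 - \frac{u}{3} - \frac{z}{3}$)
$U{\left(13 \right)} X{\left(-16,4 \right)} + 236 = \left(-2 + \frac{1}{18} \cdot 13\right) \left(-4 - - \frac{16}{3} - \frac{4}{3}\right) + 236 = \left(-2 + \frac{13}{18}\right) \left(-4 + \frac{16}{3} - \frac{4}{3}\right) + 236 = \left(- \frac{23}{18}\right) 0 + 236 = 0 + 236 = 236$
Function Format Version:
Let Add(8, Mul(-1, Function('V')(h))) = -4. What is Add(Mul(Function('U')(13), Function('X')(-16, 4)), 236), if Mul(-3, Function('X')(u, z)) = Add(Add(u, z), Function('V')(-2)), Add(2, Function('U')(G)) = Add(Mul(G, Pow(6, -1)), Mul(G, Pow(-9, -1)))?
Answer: 236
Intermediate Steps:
Function('V')(h) = 12 (Function('V')(h) = Add(8, Mul(-1, -4)) = Add(8, 4) = 12)
Function('U')(G) = Add(-2, Mul(Rational(1, 18), G)) (Function('U')(G) = Add(-2, Add(Mul(G, Pow(6, -1)), Mul(G, Pow(-9, -1)))) = Add(-2, Add(Mul(G, Rational(1, 6)), Mul(G, Rational(-1, 9)))) = Add(-2, Add(Mul(Rational(1, 6), G), Mul(Rational(-1, 9), G))) = Add(-2, Mul(Rational(1, 18), G)))
Function('X')(u, z) = Add(-4, Mul(Rational(-1, 3), u), Mul(Rational(-1, 3), z)) (Function('X')(u, z) = Mul(Rational(-1, 3), Add(Add(u, z), 12)) = Mul(Rational(-1, 3), Add(12, u, z)) = Add(-4, Mul(Rational(-1, 3), u), Mul(Rational(-1, 3), z)))
Add(Mul(Function('U')(13), Function('X')(-16, 4)), 236) = Add(Mul(Add(-2, Mul(Rational(1, 18), 13)), Add(-4, Mul(Rational(-1, 3), -16), Mul(Rational(-1, 3), 4))), 236) = Add(Mul(Add(-2, Rational(13, 18)), Add(-4, Rational(16, 3), Rational(-4, 3))), 236) = Add(Mul(Rational(-23, 18), 0), 236) = Add(0, 236) = 236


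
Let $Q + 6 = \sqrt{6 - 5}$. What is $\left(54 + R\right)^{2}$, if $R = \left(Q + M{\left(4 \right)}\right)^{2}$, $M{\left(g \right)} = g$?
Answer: $3025$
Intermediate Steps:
$Q = -5$ ($Q = -6 + \sqrt{6 - 5} = -6 + \sqrt{1} = -6 + 1 = -5$)
$R = 1$ ($R = \left(-5 + 4\right)^{2} = \left(-1\right)^{2} = 1$)
$\left(54 + R\right)^{2} = \left(54 + 1\right)^{2} = 55^{2} = 3025$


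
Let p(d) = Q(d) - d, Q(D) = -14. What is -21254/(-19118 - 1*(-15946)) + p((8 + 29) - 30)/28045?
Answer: 298000909/44479370 ≈ 6.6998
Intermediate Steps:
p(d) = -14 - d
-21254/(-19118 - 1*(-15946)) + p((8 + 29) - 30)/28045 = -21254/(-19118 - 1*(-15946)) + (-14 - ((8 + 29) - 30))/28045 = -21254/(-19118 + 15946) + (-14 - (37 - 30))*(1/28045) = -21254/(-3172) + (-14 - 1*7)*(1/28045) = -21254*(-1/3172) + (-14 - 7)*(1/28045) = 10627/1586 - 21*1/28045 = 10627/1586 - 21/28045 = 298000909/44479370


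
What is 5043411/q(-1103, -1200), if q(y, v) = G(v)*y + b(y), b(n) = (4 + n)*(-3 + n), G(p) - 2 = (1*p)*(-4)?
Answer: -5043411/4081112 ≈ -1.2358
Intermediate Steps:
G(p) = 2 - 4*p (G(p) = 2 + (1*p)*(-4) = 2 + p*(-4) = 2 - 4*p)
b(n) = (-3 + n)*(4 + n)
q(y, v) = -12 + y + y**2 + y*(2 - 4*v) (q(y, v) = (2 - 4*v)*y + (-12 + y + y**2) = y*(2 - 4*v) + (-12 + y + y**2) = -12 + y + y**2 + y*(2 - 4*v))
5043411/q(-1103, -1200) = 5043411/(-12 + (-1103)**2 + 3*(-1103) - 4*(-1200)*(-1103)) = 5043411/(-12 + 1216609 - 3309 - 5294400) = 5043411/(-4081112) = 5043411*(-1/4081112) = -5043411/4081112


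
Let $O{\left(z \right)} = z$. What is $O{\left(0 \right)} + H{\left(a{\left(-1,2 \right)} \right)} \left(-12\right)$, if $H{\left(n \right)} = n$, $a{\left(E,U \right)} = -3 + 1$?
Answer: $24$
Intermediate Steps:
$a{\left(E,U \right)} = -2$
$O{\left(0 \right)} + H{\left(a{\left(-1,2 \right)} \right)} \left(-12\right) = 0 - -24 = 0 + 24 = 24$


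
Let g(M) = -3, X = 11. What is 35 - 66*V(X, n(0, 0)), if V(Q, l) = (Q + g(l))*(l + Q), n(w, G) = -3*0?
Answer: -5773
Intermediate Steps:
n(w, G) = 0
V(Q, l) = (-3 + Q)*(Q + l) (V(Q, l) = (Q - 3)*(l + Q) = (-3 + Q)*(Q + l))
35 - 66*V(X, n(0, 0)) = 35 - 66*(11² - 3*11 - 3*0 + 11*0) = 35 - 66*(121 - 33 + 0 + 0) = 35 - 66*88 = 35 - 5808 = -5773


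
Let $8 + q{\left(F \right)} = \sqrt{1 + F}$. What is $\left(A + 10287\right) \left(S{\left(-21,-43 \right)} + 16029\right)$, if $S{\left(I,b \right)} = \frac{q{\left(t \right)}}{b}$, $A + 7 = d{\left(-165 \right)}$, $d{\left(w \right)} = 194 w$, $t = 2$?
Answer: $- \frac{14977511150}{43} + \frac{21730 \sqrt{3}}{43} \approx -3.4831 \cdot 10^{8}$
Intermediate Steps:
$q{\left(F \right)} = -8 + \sqrt{1 + F}$
$A = -32017$ ($A = -7 + 194 \left(-165\right) = -7 - 32010 = -32017$)
$S{\left(I,b \right)} = \frac{-8 + \sqrt{3}}{b}$ ($S{\left(I,b \right)} = \frac{-8 + \sqrt{1 + 2}}{b} = \frac{-8 + \sqrt{3}}{b}$)
$\left(A + 10287\right) \left(S{\left(-21,-43 \right)} + 16029\right) = \left(-32017 + 10287\right) \left(\frac{-8 + \sqrt{3}}{-43} + 16029\right) = - 21730 \left(- \frac{-8 + \sqrt{3}}{43} + 16029\right) = - 21730 \left(\left(\frac{8}{43} - \frac{\sqrt{3}}{43}\right) + 16029\right) = - 21730 \left(\frac{689255}{43} - \frac{\sqrt{3}}{43}\right) = - \frac{14977511150}{43} + \frac{21730 \sqrt{3}}{43}$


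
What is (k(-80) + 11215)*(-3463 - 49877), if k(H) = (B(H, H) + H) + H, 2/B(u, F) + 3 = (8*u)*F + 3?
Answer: -754782338667/1280 ≈ -5.8967e+8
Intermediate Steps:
B(u, F) = 1/(4*F*u) (B(u, F) = 2/(-3 + ((8*u)*F + 3)) = 2/(-3 + (8*F*u + 3)) = 2/(-3 + (3 + 8*F*u)) = 2/((8*F*u)) = 2*(1/(8*F*u)) = 1/(4*F*u))
k(H) = 2*H + 1/(4*H²) (k(H) = (1/(4*H*H) + H) + H = (1/(4*H²) + H) + H = (H + 1/(4*H²)) + H = 2*H + 1/(4*H²))
(k(-80) + 11215)*(-3463 - 49877) = ((2*(-80) + (¼)/(-80)²) + 11215)*(-3463 - 49877) = ((-160 + (¼)*(1/6400)) + 11215)*(-53340) = ((-160 + 1/25600) + 11215)*(-53340) = (-4095999/25600 + 11215)*(-53340) = (283008001/25600)*(-53340) = -754782338667/1280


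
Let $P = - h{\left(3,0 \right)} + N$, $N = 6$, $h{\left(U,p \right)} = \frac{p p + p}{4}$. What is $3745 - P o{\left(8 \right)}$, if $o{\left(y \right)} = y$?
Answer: $3697$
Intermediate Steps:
$h{\left(U,p \right)} = \frac{p}{4} + \frac{p^{2}}{4}$ ($h{\left(U,p \right)} = \left(p^{2} + p\right) \frac{1}{4} = \left(p + p^{2}\right) \frac{1}{4} = \frac{p}{4} + \frac{p^{2}}{4}$)
$P = 6$ ($P = - \frac{0 \left(1 + 0\right)}{4} + 6 = - \frac{0 \cdot 1}{4} + 6 = \left(-1\right) 0 + 6 = 0 + 6 = 6$)
$3745 - P o{\left(8 \right)} = 3745 - 6 \cdot 8 = 3745 - 48 = 3697$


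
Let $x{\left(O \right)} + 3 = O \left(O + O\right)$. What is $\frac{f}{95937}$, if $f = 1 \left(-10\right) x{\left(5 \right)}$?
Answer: $- \frac{470}{95937} \approx -0.004899$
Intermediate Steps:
$x{\left(O \right)} = -3 + 2 O^{2}$ ($x{\left(O \right)} = -3 + O \left(O + O\right) = -3 + O 2 O = -3 + 2 O^{2}$)
$f = -470$ ($f = 1 \left(-10\right) \left(-3 + 2 \cdot 5^{2}\right) = - 10 \left(-3 + 2 \cdot 25\right) = - 10 \left(-3 + 50\right) = \left(-10\right) 47 = -470$)
$\frac{f}{95937} = - \frac{470}{95937}$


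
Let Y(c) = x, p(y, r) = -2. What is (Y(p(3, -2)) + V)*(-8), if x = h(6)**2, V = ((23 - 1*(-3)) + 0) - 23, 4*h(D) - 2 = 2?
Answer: -32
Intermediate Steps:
h(D) = 1 (h(D) = 1/2 + (1/4)*2 = 1/2 + 1/2 = 1)
V = 3 (V = ((23 + 3) + 0) - 23 = (26 + 0) - 23 = 26 - 23 = 3)
x = 1 (x = 1**2 = 1)
Y(c) = 1
(Y(p(3, -2)) + V)*(-8) = (1 + 3)*(-8) = 4*(-8) = -32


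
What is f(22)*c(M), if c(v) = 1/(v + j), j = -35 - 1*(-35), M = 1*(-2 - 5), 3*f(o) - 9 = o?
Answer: -31/21 ≈ -1.4762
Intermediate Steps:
f(o) = 3 + o/3
M = -7 (M = 1*(-7) = -7)
j = 0 (j = -35 + 35 = 0)
c(v) = 1/v (c(v) = 1/(v + 0) = 1/v)
f(22)*c(M) = (3 + (⅓)*22)/(-7) = (3 + 22/3)*(-⅐) = (31/3)*(-⅐) = -31/21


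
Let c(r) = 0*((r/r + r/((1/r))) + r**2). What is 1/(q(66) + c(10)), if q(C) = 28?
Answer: 1/28 ≈ 0.035714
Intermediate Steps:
c(r) = 0 (c(r) = 0*((1 + r/(1/r)) + r**2) = 0*((1 + r*r) + r**2) = 0*((1 + r**2) + r**2) = 0*(1 + 2*r**2) = 0)
1/(q(66) + c(10)) = 1/(28 + 0) = 1/28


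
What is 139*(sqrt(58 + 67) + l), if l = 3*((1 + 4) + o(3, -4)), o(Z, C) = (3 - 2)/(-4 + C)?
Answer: 16263/8 + 695*sqrt(5) ≈ 3586.9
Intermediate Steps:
o(Z, C) = 1/(-4 + C)
l = 117/8 (l = 3*((1 + 4) + 1/(-4 - 4)) = 3*(5 + 1/(-8)) = 3*(5 - 1/8) = 3*(39/8) = 117/8 ≈ 14.625)
139*(sqrt(58 + 67) + l) = 139*(sqrt(58 + 67) + 117/8) = 139*(sqrt(125) + 117/8) = 139*(5*sqrt(5) + 117/8) = 139*(117/8 + 5*sqrt(5)) = 16263/8 + 695*sqrt(5)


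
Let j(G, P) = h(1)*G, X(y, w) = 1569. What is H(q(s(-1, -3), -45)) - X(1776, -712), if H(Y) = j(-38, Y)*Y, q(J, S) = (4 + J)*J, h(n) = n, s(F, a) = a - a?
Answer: -1569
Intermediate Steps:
s(F, a) = 0
q(J, S) = J*(4 + J)
j(G, P) = G (j(G, P) = 1*G = G)
H(Y) = -38*Y
H(q(s(-1, -3), -45)) - X(1776, -712) = -0*(4 + 0) - 1*1569 = -0*4 - 1569 = -38*0 - 1569 = 0 - 1569 = -1569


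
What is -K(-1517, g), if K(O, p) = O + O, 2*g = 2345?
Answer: 3034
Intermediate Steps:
g = 2345/2 (g = (½)*2345 = 2345/2 ≈ 1172.5)
K(O, p) = 2*O
-K(-1517, g) = -2*(-1517) = -1*(-3034) = 3034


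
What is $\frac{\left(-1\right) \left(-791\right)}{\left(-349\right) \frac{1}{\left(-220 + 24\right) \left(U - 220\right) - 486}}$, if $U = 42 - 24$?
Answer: $- \frac{30932846}{349} \approx -88633.0$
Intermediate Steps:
$U = 18$
$\frac{\left(-1\right) \left(-791\right)}{\left(-349\right) \frac{1}{\left(-220 + 24\right) \left(U - 220\right) - 486}} = \frac{\left(-1\right) \left(-791\right)}{\left(-349\right) \frac{1}{\left(-220 + 24\right) \left(18 - 220\right) - 486}} = \frac{791}{\left(-349\right) \frac{1}{- 196 \left(18 - 220\right) - 486}} = \frac{791}{\left(-349\right) \frac{1}{\left(-196\right) \left(-202\right) - 486}} = \frac{791}{\left(-349\right) \frac{1}{39592 - 486}} = \frac{791}{\left(-349\right) \frac{1}{39106}} = \frac{791}{- \frac{349}{39106}} = 791 \left(- \frac{39106}{349}\right) = - \frac{30932846}{349}$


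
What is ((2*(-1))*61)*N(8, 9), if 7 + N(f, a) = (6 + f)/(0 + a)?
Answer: 5978/9 ≈ 664.22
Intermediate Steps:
N(f, a) = -7 + (6 + f)/a (N(f, a) = -7 + (6 + f)/(0 + a) = -7 + (6 + f)/a)
((2*(-1))*61)*N(8, 9) = ((2*(-1))*61)*((6 + 8 - 7*9)/9) = (-2*61)*((6 + 8 - 63)/9) = -122*(-49)/9 = -122*(-49/9) = 5978/9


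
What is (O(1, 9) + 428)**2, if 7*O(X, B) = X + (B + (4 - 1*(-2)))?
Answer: 9072144/49 ≈ 1.8515e+5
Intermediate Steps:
O(X, B) = 6/7 + B/7 + X/7 (O(X, B) = (X + (B + (4 - 1*(-2))))/7 = (X + (B + (4 + 2)))/7 = (X + (B + 6))/7 = (X + (6 + B))/7 = (6 + B + X)/7 = 6/7 + B/7 + X/7)
(O(1, 9) + 428)**2 = ((6/7 + (1/7)*9 + (1/7)*1) + 428)**2 = ((6/7 + 9/7 + 1/7) + 428)**2 = (16/7 + 428)**2 = (3012/7)**2 = 9072144/49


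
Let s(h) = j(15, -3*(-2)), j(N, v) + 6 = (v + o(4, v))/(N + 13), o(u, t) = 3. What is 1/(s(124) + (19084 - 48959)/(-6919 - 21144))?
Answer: -112252/517931 ≈ -0.21673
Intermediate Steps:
j(N, v) = -6 + (3 + v)/(13 + N) (j(N, v) = -6 + (v + 3)/(N + 13) = -6 + (3 + v)/(13 + N))
s(h) = -159/28 (s(h) = (-75 - 3*(-2) - 6*15)/(13 + 15) = (-75 + 6 - 90)/28 = (1/28)*(-159) = -159/28)
1/(s(124) + (19084 - 48959)/(-6919 - 21144)) = 1/(-159/28 + (19084 - 48959)/(-6919 - 21144)) = 1/(-159/28 - 29875/(-28063)) = 1/(-159/28 - 29875*(-1/28063)) = 1/(-159/28 + 29875/28063) = 1/(-517931/112252) = -112252/517931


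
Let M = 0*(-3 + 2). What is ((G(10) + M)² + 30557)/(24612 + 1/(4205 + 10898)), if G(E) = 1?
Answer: 461517474/371715037 ≈ 1.2416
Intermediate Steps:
M = 0 (M = 0*(-1) = 0)
((G(10) + M)² + 30557)/(24612 + 1/(4205 + 10898)) = ((1 + 0)² + 30557)/(24612 + 1/(4205 + 10898)) = (1² + 30557)/(24612 + 1/15103) = (1 + 30557)/(24612 + 1/15103) = 30558/(371715037/15103) = 30558*(15103/371715037) = 461517474/371715037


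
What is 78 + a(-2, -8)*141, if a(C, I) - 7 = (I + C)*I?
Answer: 12345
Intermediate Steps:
a(C, I) = 7 + I*(C + I) (a(C, I) = 7 + (I + C)*I = 7 + (C + I)*I = 7 + I*(C + I))
78 + a(-2, -8)*141 = 78 + (7 + (-8)**2 - 2*(-8))*141 = 78 + (7 + 64 + 16)*141 = 78 + 87*141 = 78 + 12267 = 12345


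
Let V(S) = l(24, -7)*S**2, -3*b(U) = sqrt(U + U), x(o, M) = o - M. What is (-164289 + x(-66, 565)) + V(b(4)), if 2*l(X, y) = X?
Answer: -494728/3 ≈ -1.6491e+5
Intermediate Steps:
l(X, y) = X/2
b(U) = -sqrt(2)*sqrt(U)/3 (b(U) = -sqrt(U + U)/3 = -sqrt(2)*sqrt(U)/3)
V(S) = 12*S**2 (V(S) = ((1/2)*24)*S**2 = 12*S**2)
(-164289 + x(-66, 565)) + V(b(4)) = (-164289 + (-66 - 1*565)) + 12*(-sqrt(2)*sqrt(4)/3)**2 = (-164289 + (-66 - 565)) + 12*(-1/3*sqrt(2)*2)**2 = (-164289 - 631) + 12*(-2*sqrt(2)/3)**2 = -164920 + 12*(8/9) = -164920 + 32/3 = -494728/3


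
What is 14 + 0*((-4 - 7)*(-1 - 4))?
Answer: 14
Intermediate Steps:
14 + 0*((-4 - 7)*(-1 - 4)) = 14 + 0*(-11*(-5)) = 14 + 0*55 = 14 + 0 = 14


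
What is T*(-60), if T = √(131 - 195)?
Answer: -480*I ≈ -480.0*I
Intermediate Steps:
T = 8*I (T = √(-64) = 8*I ≈ 8.0*I)
T*(-60) = (8*I)*(-60) = -480*I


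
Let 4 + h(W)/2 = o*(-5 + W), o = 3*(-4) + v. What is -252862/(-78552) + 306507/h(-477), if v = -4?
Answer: 3496857307/151369704 ≈ 23.101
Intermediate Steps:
o = -16 (o = 3*(-4) - 4 = -12 - 4 = -16)
h(W) = 152 - 32*W (h(W) = -8 + 2*(-16*(-5 + W)) = -8 + 2*(80 - 16*W) = -8 + (160 - 32*W) = 152 - 32*W)
-252862/(-78552) + 306507/h(-477) = -252862/(-78552) + 306507/(152 - 32*(-477)) = -252862*(-1/78552) + 306507/(152 + 15264) = 126431/39276 + 306507/15416 = 3496857307/151369704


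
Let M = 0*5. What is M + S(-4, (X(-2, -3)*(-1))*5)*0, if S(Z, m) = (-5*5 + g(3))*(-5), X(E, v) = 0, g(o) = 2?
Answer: 0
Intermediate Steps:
M = 0
S(Z, m) = 115 (S(Z, m) = (-5*5 + 2)*(-5) = (-25 + 2)*(-5) = -23*(-5) = 115)
M + S(-4, (X(-2, -3)*(-1))*5)*0 = 0 + 115*0 = 0 + 0 = 0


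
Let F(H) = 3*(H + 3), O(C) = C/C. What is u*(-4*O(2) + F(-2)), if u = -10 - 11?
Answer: 21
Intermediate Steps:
O(C) = 1
F(H) = 9 + 3*H (F(H) = 3*(3 + H) = 9 + 3*H)
u = -21
u*(-4*O(2) + F(-2)) = -21*(-4*1 + (9 + 3*(-2))) = -21*(-4 + (9 - 6)) = -21*(-4 + 3) = -21*(-1) = 21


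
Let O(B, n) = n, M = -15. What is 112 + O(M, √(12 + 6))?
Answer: 112 + 3*√2 ≈ 116.24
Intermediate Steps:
112 + O(M, √(12 + 6)) = 112 + √(12 + 6) = 112 + √18 = 112 + 3*√2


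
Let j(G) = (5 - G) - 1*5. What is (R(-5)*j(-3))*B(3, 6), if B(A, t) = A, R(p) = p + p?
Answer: -90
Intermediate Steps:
j(G) = -G (j(G) = (5 - G) - 5 = -G)
R(p) = 2*p
(R(-5)*j(-3))*B(3, 6) = ((2*(-5))*(-1*(-3)))*3 = -10*3*3 = -30*3 = -90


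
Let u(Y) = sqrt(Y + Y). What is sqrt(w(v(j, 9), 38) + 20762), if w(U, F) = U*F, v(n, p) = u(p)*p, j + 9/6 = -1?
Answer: sqrt(20762 + 1026*sqrt(2)) ≈ 149.04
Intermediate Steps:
j = -5/2 (j = -3/2 - 1 = -5/2 ≈ -2.5000)
u(Y) = sqrt(2)*sqrt(Y) (u(Y) = sqrt(2*Y) = sqrt(2)*sqrt(Y))
v(n, p) = sqrt(2)*p**(3/2) (v(n, p) = (sqrt(2)*sqrt(p))*p = sqrt(2)*p**(3/2))
w(U, F) = F*U
sqrt(w(v(j, 9), 38) + 20762) = sqrt(38*(sqrt(2)*9**(3/2)) + 20762) = sqrt(38*(sqrt(2)*27) + 20762) = sqrt(38*(27*sqrt(2)) + 20762) = sqrt(1026*sqrt(2) + 20762) = sqrt(20762 + 1026*sqrt(2))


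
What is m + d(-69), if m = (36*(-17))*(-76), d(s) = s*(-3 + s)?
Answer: 51480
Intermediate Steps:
m = 46512 (m = -612*(-76) = 46512)
m + d(-69) = 46512 - 69*(-3 - 69) = 46512 - 69*(-72) = 46512 + 4968 = 51480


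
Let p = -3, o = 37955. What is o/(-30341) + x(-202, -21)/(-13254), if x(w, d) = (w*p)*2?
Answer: -89971477/67023269 ≈ -1.3424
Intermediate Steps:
x(w, d) = -6*w (x(w, d) = (w*(-3))*2 = -3*w*2 = -6*w)
o/(-30341) + x(-202, -21)/(-13254) = 37955/(-30341) - 6*(-202)/(-13254) = 37955*(-1/30341) + 1212*(-1/13254) = -37955/30341 - 202/2209 = -89971477/67023269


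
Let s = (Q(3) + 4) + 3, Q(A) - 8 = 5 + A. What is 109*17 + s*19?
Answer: 2290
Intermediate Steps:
Q(A) = 13 + A (Q(A) = 8 + (5 + A) = 13 + A)
s = 23 (s = ((13 + 3) + 4) + 3 = (16 + 4) + 3 = 20 + 3 = 23)
109*17 + s*19 = 109*17 + 23*19 = 1853 + 437 = 2290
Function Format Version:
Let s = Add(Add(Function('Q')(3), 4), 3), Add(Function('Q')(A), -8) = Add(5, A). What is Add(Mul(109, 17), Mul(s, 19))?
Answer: 2290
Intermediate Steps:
Function('Q')(A) = Add(13, A) (Function('Q')(A) = Add(8, Add(5, A)) = Add(13, A))
s = 23 (s = Add(Add(Add(13, 3), 4), 3) = Add(Add(16, 4), 3) = Add(20, 3) = 23)
Add(Mul(109, 17), Mul(s, 19)) = Add(Mul(109, 17), Mul(23, 19)) = Add(1853, 437) = 2290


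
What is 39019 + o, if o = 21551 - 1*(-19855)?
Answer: 80425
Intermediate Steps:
o = 41406 (o = 21551 + 19855 = 41406)
39019 + o = 39019 + 41406 = 80425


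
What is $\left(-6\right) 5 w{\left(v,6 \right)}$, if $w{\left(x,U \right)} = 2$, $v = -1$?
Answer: $-60$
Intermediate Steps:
$\left(-6\right) 5 w{\left(v,6 \right)} = \left(-6\right) 5 \cdot 2 = \left(-30\right) 2 = -60$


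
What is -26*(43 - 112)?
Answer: 1794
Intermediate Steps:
-26*(43 - 112) = -26*(-69) = 1794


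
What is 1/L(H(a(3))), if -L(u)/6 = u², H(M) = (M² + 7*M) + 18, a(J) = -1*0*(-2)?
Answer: -1/1944 ≈ -0.00051440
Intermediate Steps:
a(J) = 0 (a(J) = 0*(-2) = 0)
H(M) = 18 + M² + 7*M
L(u) = -6*u²
1/L(H(a(3))) = 1/(-6*(18 + 0² + 7*0)²) = 1/(-6*(18 + 0 + 0)²) = 1/(-6*18²) = 1/(-6*324) = 1/(-1944) = -1/1944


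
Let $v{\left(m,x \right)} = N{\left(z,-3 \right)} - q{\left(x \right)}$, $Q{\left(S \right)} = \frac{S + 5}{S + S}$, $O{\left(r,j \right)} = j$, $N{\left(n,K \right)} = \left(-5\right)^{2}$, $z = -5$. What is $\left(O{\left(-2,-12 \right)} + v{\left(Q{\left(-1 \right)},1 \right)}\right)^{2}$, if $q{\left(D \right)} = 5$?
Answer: $64$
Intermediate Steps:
$N{\left(n,K \right)} = 25$
$Q{\left(S \right)} = \frac{5 + S}{2 S}$
$v{\left(m,x \right)} = 20$ ($v{\left(m,x \right)} = 25 - 5 = 20$)
$\left(O{\left(-2,-12 \right)} + v{\left(Q{\left(-1 \right)},1 \right)}\right)^{2} = \left(-12 + 20\right)^{2} = 8^{2} = 64$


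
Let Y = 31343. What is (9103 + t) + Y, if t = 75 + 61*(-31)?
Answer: 38630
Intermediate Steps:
t = -1816 (t = 75 - 1891 = -1816)
(9103 + t) + Y = (9103 - 1816) + 31343 = 7287 + 31343 = 38630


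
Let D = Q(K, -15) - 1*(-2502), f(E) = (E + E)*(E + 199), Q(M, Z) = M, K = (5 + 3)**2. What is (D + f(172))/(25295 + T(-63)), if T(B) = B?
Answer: 65095/12616 ≈ 5.1597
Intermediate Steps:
K = 64 (K = 8**2 = 64)
f(E) = 2*E*(199 + E) (f(E) = (2*E)*(199 + E) = 2*E*(199 + E))
D = 2566 (D = 64 - 1*(-2502) = 64 + 2502 = 2566)
(D + f(172))/(25295 + T(-63)) = (2566 + 2*172*(199 + 172))/(25295 - 63) = (2566 + 2*172*371)/25232 = (2566 + 127624)*(1/25232) = 130190*(1/25232) = 65095/12616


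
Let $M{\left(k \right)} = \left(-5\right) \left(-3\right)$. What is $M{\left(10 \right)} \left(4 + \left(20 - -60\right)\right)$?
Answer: $1260$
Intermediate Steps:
$M{\left(k \right)} = 15$
$M{\left(10 \right)} \left(4 + \left(20 - -60\right)\right) = 15 \left(4 + \left(20 - -60\right)\right) = 15 \left(4 + \left(20 + 60\right)\right) = 15 \left(4 + 80\right) = 15 \cdot 84 = 1260$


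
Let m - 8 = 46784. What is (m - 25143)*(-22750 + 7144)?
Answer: -337854294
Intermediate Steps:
m = 46792 (m = 8 + 46784 = 46792)
(m - 25143)*(-22750 + 7144) = (46792 - 25143)*(-22750 + 7144) = 21649*(-15606) = -337854294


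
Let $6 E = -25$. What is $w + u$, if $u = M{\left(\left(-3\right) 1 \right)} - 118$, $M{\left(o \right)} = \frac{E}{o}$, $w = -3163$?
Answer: $- \frac{59033}{18} \approx -3279.6$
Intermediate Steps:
$E = - \frac{25}{6}$ ($E = \frac{1}{6} \left(-25\right) = - \frac{25}{6} \approx -4.1667$)
$M{\left(o \right)} = - \frac{25}{6 o}$
$u = - \frac{2099}{18}$ ($u = - \frac{25}{6 \left(\left(-3\right) 1\right)} - 118 = - \frac{25}{6 \left(-3\right)} - 118 = \left(- \frac{25}{6}\right) \left(- \frac{1}{3}\right) - 118 = \frac{25}{18} - 118 = - \frac{2099}{18} \approx -116.61$)
$w + u = -3163 - \frac{2099}{18} = - \frac{59033}{18}$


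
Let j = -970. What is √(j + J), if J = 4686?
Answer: 2*√929 ≈ 60.959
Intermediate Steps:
√(j + J) = √(-970 + 4686) = √3716 = 2*√929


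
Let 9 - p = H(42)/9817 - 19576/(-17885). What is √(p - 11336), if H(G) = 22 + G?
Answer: I*√7126831748397845135/25082435 ≈ 106.43*I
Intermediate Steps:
p = 1386871173/175577045 (p = 9 - ((22 + 42)/9817 - 19576/(-17885)) = 9 - (64*(1/9817) - 19576*(-1/17885)) = 9 - (64/9817 + 19576/17885) = 9 - 1*193322232/175577045 = 9 - 193322232/175577045 = 1386871173/175577045 ≈ 7.8989)
√(p - 11336) = √(1386871173/175577045 - 11336) = √(-1988954510947/175577045) = I*√7126831748397845135/25082435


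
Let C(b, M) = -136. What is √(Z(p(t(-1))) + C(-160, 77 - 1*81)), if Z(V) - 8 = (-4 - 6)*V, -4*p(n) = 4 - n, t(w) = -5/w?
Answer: 3*I*√58/2 ≈ 11.424*I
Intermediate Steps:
p(n) = -1 + n/4 (p(n) = -(4 - n)/4 = -1 + n/4)
Z(V) = 8 - 10*V (Z(V) = 8 + (-4 - 6)*V = 8 - 10*V)
√(Z(p(t(-1))) + C(-160, 77 - 1*81)) = √((8 - 10*(-1 + (-5/(-1))/4)) - 136) = √((8 - 10*(-1 + (-5*(-1))/4)) - 136) = √((8 - 10*(-1 + (¼)*5)) - 136) = √((8 - 10*(-1 + 5/4)) - 136) = √((8 - 10*¼) - 136) = √((8 - 5/2) - 136) = √(11/2 - 136) = √(-261/2) = 3*I*√58/2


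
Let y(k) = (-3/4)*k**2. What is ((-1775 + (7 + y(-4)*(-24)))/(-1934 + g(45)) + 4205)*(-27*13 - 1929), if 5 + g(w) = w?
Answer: -9080955000/947 ≈ -9.5892e+6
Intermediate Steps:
g(w) = -5 + w
y(k) = -3*k**2/4 (y(k) = (-3*1/4)*k**2 = -3*k**2/4)
((-1775 + (7 + y(-4)*(-24)))/(-1934 + g(45)) + 4205)*(-27*13 - 1929) = ((-1775 + (7 - 3/4*(-4)**2*(-24)))/(-1934 + (-5 + 45)) + 4205)*(-27*13 - 1929) = ((-1775 + (7 - 3/4*16*(-24)))/(-1934 + 40) + 4205)*(-351 - 1929) = ((-1775 + (7 - 12*(-24)))/(-1894) + 4205)*(-2280) = ((-1775 + (7 + 288))*(-1/1894) + 4205)*(-2280) = ((-1775 + 295)*(-1/1894) + 4205)*(-2280) = (-1480*(-1/1894) + 4205)*(-2280) = (740/947 + 4205)*(-2280) = (3982875/947)*(-2280) = -9080955000/947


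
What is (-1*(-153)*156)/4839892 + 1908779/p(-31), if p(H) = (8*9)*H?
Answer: -2309557734623/2700659736 ≈ -855.18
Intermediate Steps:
p(H) = 72*H
(-1*(-153)*156)/4839892 + 1908779/p(-31) = (-1*(-153)*156)/4839892 + 1908779/((72*(-31))) = (153*156)*(1/4839892) + 1908779/(-2232) = 23868*(1/4839892) + 1908779*(-1/2232) = 5967/1209973 - 1908779/2232 = -2309557734623/2700659736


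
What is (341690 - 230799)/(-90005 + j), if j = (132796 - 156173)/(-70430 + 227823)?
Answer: -1026674539/833304726 ≈ -1.2321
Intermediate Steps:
j = -23377/157393 ≈ -0.14853
(341690 - 230799)/(-90005 + j) = (341690 - 230799)/(-90005 - 23377/157393) = 110891/(-14166180342/157393) = 110891*(-157393/14166180342) = -1026674539/833304726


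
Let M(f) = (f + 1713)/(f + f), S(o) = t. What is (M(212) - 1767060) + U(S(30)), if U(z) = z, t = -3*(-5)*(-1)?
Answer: -749237875/424 ≈ -1.7671e+6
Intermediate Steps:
t = -15 (t = 15*(-1) = -15)
S(o) = -15
M(f) = (1713 + f)/(2*f) (M(f) = (1713 + f)/((2*f)) = (1713 + f)*(1/(2*f)) = (1713 + f)/(2*f))
(M(212) - 1767060) + U(S(30)) = ((1/2)*(1713 + 212)/212 - 1767060) - 15 = ((1/2)*(1/212)*1925 - 1767060) - 15 = (1925/424 - 1767060) - 15 = -749231515/424 - 15 = -749237875/424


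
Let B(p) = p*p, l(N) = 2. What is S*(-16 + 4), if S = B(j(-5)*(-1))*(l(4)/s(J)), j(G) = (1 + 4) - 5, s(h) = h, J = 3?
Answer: 0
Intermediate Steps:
j(G) = 0 (j(G) = 5 - 5 = 0)
B(p) = p**2
S = 0 (S = (0*(-1))**2*(2/3) = 0**2*(2*(1/3)) = 0*(2/3) = 0)
S*(-16 + 4) = 0*(-16 + 4) = 0*(-12) = 0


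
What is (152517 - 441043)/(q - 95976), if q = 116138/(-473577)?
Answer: 68319638751/22726071145 ≈ 3.0062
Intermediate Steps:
q = -116138/473577 (q = 116138*(-1/473577) = -116138/473577 ≈ -0.24524)
(152517 - 441043)/(q - 95976) = (152517 - 441043)/(-116138/473577 - 95976) = -288526/(-45452142290/473577) = -288526*(-473577/45452142290) = 68319638751/22726071145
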